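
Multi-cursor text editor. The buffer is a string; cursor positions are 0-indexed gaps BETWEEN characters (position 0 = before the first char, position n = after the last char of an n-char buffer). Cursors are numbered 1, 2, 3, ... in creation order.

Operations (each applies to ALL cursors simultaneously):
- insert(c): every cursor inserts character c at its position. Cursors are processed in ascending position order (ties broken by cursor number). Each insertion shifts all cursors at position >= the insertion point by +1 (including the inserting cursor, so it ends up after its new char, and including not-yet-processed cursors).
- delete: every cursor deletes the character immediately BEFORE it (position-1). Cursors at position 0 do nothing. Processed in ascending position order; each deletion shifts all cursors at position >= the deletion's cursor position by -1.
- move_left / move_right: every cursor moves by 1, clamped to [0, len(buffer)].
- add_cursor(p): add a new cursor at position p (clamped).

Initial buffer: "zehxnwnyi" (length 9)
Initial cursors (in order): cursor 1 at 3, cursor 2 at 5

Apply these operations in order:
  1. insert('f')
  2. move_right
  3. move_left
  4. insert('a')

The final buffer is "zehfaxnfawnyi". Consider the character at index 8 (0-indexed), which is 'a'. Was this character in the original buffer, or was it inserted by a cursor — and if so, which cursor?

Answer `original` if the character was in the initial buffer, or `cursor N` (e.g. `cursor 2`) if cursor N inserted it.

Answer: cursor 2

Derivation:
After op 1 (insert('f')): buffer="zehfxnfwnyi" (len 11), cursors c1@4 c2@7, authorship ...1..2....
After op 2 (move_right): buffer="zehfxnfwnyi" (len 11), cursors c1@5 c2@8, authorship ...1..2....
After op 3 (move_left): buffer="zehfxnfwnyi" (len 11), cursors c1@4 c2@7, authorship ...1..2....
After op 4 (insert('a')): buffer="zehfaxnfawnyi" (len 13), cursors c1@5 c2@9, authorship ...11..22....
Authorship (.=original, N=cursor N): . . . 1 1 . . 2 2 . . . .
Index 8: author = 2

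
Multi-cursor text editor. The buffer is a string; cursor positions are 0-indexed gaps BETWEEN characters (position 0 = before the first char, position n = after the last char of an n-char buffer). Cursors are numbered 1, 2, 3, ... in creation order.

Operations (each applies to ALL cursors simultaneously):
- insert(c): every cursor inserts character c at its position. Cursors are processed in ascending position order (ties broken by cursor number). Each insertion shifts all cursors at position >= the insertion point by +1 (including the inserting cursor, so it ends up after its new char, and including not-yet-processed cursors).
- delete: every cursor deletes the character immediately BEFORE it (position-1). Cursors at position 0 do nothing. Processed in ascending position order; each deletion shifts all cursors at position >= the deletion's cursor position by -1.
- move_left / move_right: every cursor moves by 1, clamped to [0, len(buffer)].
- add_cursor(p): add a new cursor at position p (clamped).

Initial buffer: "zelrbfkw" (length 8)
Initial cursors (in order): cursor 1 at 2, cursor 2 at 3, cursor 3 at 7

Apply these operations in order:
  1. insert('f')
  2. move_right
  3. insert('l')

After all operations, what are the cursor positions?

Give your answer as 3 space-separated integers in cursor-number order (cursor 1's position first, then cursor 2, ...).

After op 1 (insert('f')): buffer="zeflfrbfkfw" (len 11), cursors c1@3 c2@5 c3@10, authorship ..1.2....3.
After op 2 (move_right): buffer="zeflfrbfkfw" (len 11), cursors c1@4 c2@6 c3@11, authorship ..1.2....3.
After op 3 (insert('l')): buffer="zefllfrlbfkfwl" (len 14), cursors c1@5 c2@8 c3@14, authorship ..1.12.2...3.3

Answer: 5 8 14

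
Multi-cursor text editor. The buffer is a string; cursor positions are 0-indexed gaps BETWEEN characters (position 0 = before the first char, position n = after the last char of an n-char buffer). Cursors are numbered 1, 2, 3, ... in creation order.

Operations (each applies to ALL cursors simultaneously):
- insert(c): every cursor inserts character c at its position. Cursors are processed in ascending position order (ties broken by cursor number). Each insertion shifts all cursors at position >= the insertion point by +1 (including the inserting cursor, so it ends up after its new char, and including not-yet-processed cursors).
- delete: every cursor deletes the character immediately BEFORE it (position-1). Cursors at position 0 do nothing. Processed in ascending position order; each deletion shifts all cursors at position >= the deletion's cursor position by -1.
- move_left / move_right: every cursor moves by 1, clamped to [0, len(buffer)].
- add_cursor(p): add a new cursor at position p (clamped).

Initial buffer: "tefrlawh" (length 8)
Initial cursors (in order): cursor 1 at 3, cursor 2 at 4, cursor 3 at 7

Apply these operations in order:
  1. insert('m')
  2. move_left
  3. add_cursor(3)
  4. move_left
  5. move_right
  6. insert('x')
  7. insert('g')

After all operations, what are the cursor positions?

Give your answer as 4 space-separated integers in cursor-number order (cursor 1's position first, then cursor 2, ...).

After op 1 (insert('m')): buffer="tefmrmlawmh" (len 11), cursors c1@4 c2@6 c3@10, authorship ...1.2...3.
After op 2 (move_left): buffer="tefmrmlawmh" (len 11), cursors c1@3 c2@5 c3@9, authorship ...1.2...3.
After op 3 (add_cursor(3)): buffer="tefmrmlawmh" (len 11), cursors c1@3 c4@3 c2@5 c3@9, authorship ...1.2...3.
After op 4 (move_left): buffer="tefmrmlawmh" (len 11), cursors c1@2 c4@2 c2@4 c3@8, authorship ...1.2...3.
After op 5 (move_right): buffer="tefmrmlawmh" (len 11), cursors c1@3 c4@3 c2@5 c3@9, authorship ...1.2...3.
After op 6 (insert('x')): buffer="tefxxmrxmlawxmh" (len 15), cursors c1@5 c4@5 c2@8 c3@13, authorship ...141.22...33.
After op 7 (insert('g')): buffer="tefxxggmrxgmlawxgmh" (len 19), cursors c1@7 c4@7 c2@11 c3@17, authorship ...14141.222...333.

Answer: 7 11 17 7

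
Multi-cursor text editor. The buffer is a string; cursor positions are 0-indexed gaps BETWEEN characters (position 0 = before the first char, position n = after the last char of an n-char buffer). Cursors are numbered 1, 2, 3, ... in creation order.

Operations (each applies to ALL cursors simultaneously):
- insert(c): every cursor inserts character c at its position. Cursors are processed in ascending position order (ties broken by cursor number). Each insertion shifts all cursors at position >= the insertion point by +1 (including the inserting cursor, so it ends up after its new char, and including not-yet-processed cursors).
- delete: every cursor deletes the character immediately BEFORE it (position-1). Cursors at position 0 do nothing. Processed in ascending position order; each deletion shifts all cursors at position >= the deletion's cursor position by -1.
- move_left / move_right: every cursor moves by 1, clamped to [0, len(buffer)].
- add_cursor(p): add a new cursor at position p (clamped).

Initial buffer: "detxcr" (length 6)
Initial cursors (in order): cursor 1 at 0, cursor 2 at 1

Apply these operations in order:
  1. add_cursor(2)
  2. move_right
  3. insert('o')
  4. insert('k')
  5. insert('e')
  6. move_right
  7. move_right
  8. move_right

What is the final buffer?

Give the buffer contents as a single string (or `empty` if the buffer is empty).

After op 1 (add_cursor(2)): buffer="detxcr" (len 6), cursors c1@0 c2@1 c3@2, authorship ......
After op 2 (move_right): buffer="detxcr" (len 6), cursors c1@1 c2@2 c3@3, authorship ......
After op 3 (insert('o')): buffer="doeotoxcr" (len 9), cursors c1@2 c2@4 c3@6, authorship .1.2.3...
After op 4 (insert('k')): buffer="dokeoktokxcr" (len 12), cursors c1@3 c2@6 c3@9, authorship .11.22.33...
After op 5 (insert('e')): buffer="dokeeoketokexcr" (len 15), cursors c1@4 c2@8 c3@12, authorship .111.222.333...
After op 6 (move_right): buffer="dokeeoketokexcr" (len 15), cursors c1@5 c2@9 c3@13, authorship .111.222.333...
After op 7 (move_right): buffer="dokeeoketokexcr" (len 15), cursors c1@6 c2@10 c3@14, authorship .111.222.333...
After op 8 (move_right): buffer="dokeeoketokexcr" (len 15), cursors c1@7 c2@11 c3@15, authorship .111.222.333...

Answer: dokeeoketokexcr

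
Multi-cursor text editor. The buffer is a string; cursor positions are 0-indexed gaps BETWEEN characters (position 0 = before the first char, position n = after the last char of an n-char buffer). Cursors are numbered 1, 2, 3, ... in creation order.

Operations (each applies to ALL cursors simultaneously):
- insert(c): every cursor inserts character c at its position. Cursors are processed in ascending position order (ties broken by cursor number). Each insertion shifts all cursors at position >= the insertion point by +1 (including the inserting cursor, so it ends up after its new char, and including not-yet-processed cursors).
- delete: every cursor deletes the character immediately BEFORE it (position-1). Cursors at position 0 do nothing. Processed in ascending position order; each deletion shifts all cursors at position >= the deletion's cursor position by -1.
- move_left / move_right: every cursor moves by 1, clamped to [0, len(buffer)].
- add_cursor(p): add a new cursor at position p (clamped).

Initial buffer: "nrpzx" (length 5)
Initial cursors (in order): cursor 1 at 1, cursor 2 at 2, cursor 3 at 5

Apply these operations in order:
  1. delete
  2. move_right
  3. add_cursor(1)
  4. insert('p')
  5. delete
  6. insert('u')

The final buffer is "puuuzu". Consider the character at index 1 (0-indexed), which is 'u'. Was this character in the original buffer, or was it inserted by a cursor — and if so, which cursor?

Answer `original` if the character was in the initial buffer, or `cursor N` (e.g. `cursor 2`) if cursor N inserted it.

Answer: cursor 1

Derivation:
After op 1 (delete): buffer="pz" (len 2), cursors c1@0 c2@0 c3@2, authorship ..
After op 2 (move_right): buffer="pz" (len 2), cursors c1@1 c2@1 c3@2, authorship ..
After op 3 (add_cursor(1)): buffer="pz" (len 2), cursors c1@1 c2@1 c4@1 c3@2, authorship ..
After op 4 (insert('p')): buffer="ppppzp" (len 6), cursors c1@4 c2@4 c4@4 c3@6, authorship .124.3
After op 5 (delete): buffer="pz" (len 2), cursors c1@1 c2@1 c4@1 c3@2, authorship ..
After op 6 (insert('u')): buffer="puuuzu" (len 6), cursors c1@4 c2@4 c4@4 c3@6, authorship .124.3
Authorship (.=original, N=cursor N): . 1 2 4 . 3
Index 1: author = 1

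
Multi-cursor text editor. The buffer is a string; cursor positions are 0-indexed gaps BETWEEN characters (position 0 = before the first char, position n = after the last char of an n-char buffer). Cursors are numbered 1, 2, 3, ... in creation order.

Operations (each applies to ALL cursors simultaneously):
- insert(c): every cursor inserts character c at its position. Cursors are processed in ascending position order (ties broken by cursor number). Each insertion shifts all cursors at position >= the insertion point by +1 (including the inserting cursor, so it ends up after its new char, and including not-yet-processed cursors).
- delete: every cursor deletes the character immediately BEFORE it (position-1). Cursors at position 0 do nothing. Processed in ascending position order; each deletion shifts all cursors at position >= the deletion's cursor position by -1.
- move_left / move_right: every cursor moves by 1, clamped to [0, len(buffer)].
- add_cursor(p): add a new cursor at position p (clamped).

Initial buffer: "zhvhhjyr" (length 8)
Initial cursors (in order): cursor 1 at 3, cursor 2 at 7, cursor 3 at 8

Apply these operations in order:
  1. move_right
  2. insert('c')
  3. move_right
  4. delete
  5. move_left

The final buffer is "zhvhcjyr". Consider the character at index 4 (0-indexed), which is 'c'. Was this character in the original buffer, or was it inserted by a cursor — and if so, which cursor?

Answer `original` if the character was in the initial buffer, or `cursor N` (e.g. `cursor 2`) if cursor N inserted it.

After op 1 (move_right): buffer="zhvhhjyr" (len 8), cursors c1@4 c2@8 c3@8, authorship ........
After op 2 (insert('c')): buffer="zhvhchjyrcc" (len 11), cursors c1@5 c2@11 c3@11, authorship ....1....23
After op 3 (move_right): buffer="zhvhchjyrcc" (len 11), cursors c1@6 c2@11 c3@11, authorship ....1....23
After op 4 (delete): buffer="zhvhcjyr" (len 8), cursors c1@5 c2@8 c3@8, authorship ....1...
After op 5 (move_left): buffer="zhvhcjyr" (len 8), cursors c1@4 c2@7 c3@7, authorship ....1...
Authorship (.=original, N=cursor N): . . . . 1 . . .
Index 4: author = 1

Answer: cursor 1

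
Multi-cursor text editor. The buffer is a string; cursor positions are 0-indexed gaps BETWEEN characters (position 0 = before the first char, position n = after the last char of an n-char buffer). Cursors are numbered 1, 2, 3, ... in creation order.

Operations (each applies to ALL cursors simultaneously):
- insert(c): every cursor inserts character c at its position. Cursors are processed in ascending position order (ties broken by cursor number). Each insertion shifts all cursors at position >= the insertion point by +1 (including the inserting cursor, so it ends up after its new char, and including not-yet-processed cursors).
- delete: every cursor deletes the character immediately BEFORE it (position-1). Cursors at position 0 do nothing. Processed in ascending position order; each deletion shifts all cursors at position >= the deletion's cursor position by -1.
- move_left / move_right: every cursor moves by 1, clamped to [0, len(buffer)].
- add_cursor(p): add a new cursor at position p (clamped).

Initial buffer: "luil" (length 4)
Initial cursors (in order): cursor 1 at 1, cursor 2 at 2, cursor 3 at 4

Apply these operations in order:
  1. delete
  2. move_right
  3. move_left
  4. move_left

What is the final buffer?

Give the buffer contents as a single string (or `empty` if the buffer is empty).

Answer: i

Derivation:
After op 1 (delete): buffer="i" (len 1), cursors c1@0 c2@0 c3@1, authorship .
After op 2 (move_right): buffer="i" (len 1), cursors c1@1 c2@1 c3@1, authorship .
After op 3 (move_left): buffer="i" (len 1), cursors c1@0 c2@0 c3@0, authorship .
After op 4 (move_left): buffer="i" (len 1), cursors c1@0 c2@0 c3@0, authorship .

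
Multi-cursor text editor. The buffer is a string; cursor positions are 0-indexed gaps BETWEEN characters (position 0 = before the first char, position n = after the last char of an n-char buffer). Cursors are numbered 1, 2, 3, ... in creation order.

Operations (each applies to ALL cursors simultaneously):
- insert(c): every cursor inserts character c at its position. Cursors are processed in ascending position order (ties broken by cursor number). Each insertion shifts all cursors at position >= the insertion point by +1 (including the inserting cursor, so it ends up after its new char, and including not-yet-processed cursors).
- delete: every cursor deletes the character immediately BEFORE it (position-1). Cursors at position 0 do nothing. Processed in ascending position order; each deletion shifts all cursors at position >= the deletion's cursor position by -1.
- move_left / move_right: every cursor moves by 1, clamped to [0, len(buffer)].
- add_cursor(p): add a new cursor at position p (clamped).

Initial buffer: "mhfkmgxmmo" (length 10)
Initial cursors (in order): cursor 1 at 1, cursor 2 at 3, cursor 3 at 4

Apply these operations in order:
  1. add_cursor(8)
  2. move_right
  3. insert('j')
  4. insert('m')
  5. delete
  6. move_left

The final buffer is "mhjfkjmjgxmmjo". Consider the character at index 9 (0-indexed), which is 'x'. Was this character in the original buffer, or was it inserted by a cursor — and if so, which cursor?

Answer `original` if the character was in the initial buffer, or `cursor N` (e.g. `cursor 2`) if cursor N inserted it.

Answer: original

Derivation:
After op 1 (add_cursor(8)): buffer="mhfkmgxmmo" (len 10), cursors c1@1 c2@3 c3@4 c4@8, authorship ..........
After op 2 (move_right): buffer="mhfkmgxmmo" (len 10), cursors c1@2 c2@4 c3@5 c4@9, authorship ..........
After op 3 (insert('j')): buffer="mhjfkjmjgxmmjo" (len 14), cursors c1@3 c2@6 c3@8 c4@13, authorship ..1..2.3....4.
After op 4 (insert('m')): buffer="mhjmfkjmmjmgxmmjmo" (len 18), cursors c1@4 c2@8 c3@11 c4@17, authorship ..11..22.33....44.
After op 5 (delete): buffer="mhjfkjmjgxmmjo" (len 14), cursors c1@3 c2@6 c3@8 c4@13, authorship ..1..2.3....4.
After op 6 (move_left): buffer="mhjfkjmjgxmmjo" (len 14), cursors c1@2 c2@5 c3@7 c4@12, authorship ..1..2.3....4.
Authorship (.=original, N=cursor N): . . 1 . . 2 . 3 . . . . 4 .
Index 9: author = original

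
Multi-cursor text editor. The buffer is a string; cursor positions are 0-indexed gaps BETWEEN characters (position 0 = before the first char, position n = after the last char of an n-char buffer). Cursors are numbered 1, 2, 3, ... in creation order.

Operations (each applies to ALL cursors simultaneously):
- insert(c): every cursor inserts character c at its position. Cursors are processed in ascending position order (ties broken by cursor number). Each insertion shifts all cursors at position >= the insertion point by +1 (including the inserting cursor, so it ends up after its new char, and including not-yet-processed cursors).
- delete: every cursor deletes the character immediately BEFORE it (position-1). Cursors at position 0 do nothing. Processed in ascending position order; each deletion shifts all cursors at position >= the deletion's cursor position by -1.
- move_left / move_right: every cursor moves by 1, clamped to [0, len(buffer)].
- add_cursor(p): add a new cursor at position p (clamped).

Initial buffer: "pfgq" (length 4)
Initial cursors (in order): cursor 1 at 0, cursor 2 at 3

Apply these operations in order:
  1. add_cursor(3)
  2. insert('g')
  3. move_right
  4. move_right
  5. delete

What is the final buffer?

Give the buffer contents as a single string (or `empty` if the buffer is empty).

Answer: gpgg

Derivation:
After op 1 (add_cursor(3)): buffer="pfgq" (len 4), cursors c1@0 c2@3 c3@3, authorship ....
After op 2 (insert('g')): buffer="gpfgggq" (len 7), cursors c1@1 c2@6 c3@6, authorship 1...23.
After op 3 (move_right): buffer="gpfgggq" (len 7), cursors c1@2 c2@7 c3@7, authorship 1...23.
After op 4 (move_right): buffer="gpfgggq" (len 7), cursors c1@3 c2@7 c3@7, authorship 1...23.
After op 5 (delete): buffer="gpgg" (len 4), cursors c1@2 c2@4 c3@4, authorship 1..2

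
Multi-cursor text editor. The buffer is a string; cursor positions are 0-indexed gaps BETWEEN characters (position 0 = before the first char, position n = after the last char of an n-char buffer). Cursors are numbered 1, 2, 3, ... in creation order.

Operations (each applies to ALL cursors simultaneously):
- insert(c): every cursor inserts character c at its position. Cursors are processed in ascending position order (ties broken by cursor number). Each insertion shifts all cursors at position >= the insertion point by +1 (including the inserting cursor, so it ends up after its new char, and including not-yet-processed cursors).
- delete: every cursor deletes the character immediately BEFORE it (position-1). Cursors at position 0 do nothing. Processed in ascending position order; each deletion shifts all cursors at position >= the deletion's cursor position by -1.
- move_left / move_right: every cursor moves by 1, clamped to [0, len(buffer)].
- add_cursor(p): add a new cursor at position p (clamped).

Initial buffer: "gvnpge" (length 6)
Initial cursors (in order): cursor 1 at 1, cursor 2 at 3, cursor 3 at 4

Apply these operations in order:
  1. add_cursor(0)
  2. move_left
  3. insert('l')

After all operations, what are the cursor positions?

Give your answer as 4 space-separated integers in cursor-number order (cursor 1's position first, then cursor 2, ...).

Answer: 2 5 7 2

Derivation:
After op 1 (add_cursor(0)): buffer="gvnpge" (len 6), cursors c4@0 c1@1 c2@3 c3@4, authorship ......
After op 2 (move_left): buffer="gvnpge" (len 6), cursors c1@0 c4@0 c2@2 c3@3, authorship ......
After op 3 (insert('l')): buffer="llgvlnlpge" (len 10), cursors c1@2 c4@2 c2@5 c3@7, authorship 14..2.3...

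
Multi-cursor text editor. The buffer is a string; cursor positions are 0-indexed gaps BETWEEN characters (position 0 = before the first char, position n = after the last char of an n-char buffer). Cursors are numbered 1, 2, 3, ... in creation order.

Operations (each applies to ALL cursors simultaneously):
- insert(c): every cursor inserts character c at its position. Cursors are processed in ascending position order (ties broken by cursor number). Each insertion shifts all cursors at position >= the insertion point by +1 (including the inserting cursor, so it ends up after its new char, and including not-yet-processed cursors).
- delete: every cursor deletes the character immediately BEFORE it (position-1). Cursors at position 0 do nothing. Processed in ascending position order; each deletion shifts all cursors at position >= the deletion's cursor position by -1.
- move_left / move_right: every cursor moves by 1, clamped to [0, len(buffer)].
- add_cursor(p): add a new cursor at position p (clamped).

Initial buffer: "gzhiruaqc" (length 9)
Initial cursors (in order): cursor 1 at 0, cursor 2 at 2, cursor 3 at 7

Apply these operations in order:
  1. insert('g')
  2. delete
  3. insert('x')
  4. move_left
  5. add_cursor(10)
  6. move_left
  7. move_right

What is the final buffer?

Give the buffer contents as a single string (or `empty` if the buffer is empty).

Answer: xgzxhiruaxqc

Derivation:
After op 1 (insert('g')): buffer="ggzghiruagqc" (len 12), cursors c1@1 c2@4 c3@10, authorship 1..2.....3..
After op 2 (delete): buffer="gzhiruaqc" (len 9), cursors c1@0 c2@2 c3@7, authorship .........
After op 3 (insert('x')): buffer="xgzxhiruaxqc" (len 12), cursors c1@1 c2@4 c3@10, authorship 1..2.....3..
After op 4 (move_left): buffer="xgzxhiruaxqc" (len 12), cursors c1@0 c2@3 c3@9, authorship 1..2.....3..
After op 5 (add_cursor(10)): buffer="xgzxhiruaxqc" (len 12), cursors c1@0 c2@3 c3@9 c4@10, authorship 1..2.....3..
After op 6 (move_left): buffer="xgzxhiruaxqc" (len 12), cursors c1@0 c2@2 c3@8 c4@9, authorship 1..2.....3..
After op 7 (move_right): buffer="xgzxhiruaxqc" (len 12), cursors c1@1 c2@3 c3@9 c4@10, authorship 1..2.....3..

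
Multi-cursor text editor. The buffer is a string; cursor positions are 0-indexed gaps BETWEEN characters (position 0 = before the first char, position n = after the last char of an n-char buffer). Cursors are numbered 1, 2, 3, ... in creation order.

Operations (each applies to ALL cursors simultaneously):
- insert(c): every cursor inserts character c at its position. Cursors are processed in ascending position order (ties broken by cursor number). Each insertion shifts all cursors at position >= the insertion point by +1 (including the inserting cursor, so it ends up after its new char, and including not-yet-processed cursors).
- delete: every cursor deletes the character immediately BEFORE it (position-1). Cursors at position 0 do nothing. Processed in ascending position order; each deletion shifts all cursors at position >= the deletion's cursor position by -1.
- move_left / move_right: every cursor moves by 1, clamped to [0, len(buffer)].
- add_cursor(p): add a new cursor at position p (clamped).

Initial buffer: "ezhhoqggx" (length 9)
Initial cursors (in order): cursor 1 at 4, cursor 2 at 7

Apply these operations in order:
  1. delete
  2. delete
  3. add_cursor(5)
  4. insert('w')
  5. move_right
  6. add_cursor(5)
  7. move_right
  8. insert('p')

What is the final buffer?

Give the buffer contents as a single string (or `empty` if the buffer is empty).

Answer: ezwowpgpxpwp

Derivation:
After op 1 (delete): buffer="ezhoqgx" (len 7), cursors c1@3 c2@5, authorship .......
After op 2 (delete): buffer="ezogx" (len 5), cursors c1@2 c2@3, authorship .....
After op 3 (add_cursor(5)): buffer="ezogx" (len 5), cursors c1@2 c2@3 c3@5, authorship .....
After op 4 (insert('w')): buffer="ezwowgxw" (len 8), cursors c1@3 c2@5 c3@8, authorship ..1.2..3
After op 5 (move_right): buffer="ezwowgxw" (len 8), cursors c1@4 c2@6 c3@8, authorship ..1.2..3
After op 6 (add_cursor(5)): buffer="ezwowgxw" (len 8), cursors c1@4 c4@5 c2@6 c3@8, authorship ..1.2..3
After op 7 (move_right): buffer="ezwowgxw" (len 8), cursors c1@5 c4@6 c2@7 c3@8, authorship ..1.2..3
After op 8 (insert('p')): buffer="ezwowpgpxpwp" (len 12), cursors c1@6 c4@8 c2@10 c3@12, authorship ..1.21.4.233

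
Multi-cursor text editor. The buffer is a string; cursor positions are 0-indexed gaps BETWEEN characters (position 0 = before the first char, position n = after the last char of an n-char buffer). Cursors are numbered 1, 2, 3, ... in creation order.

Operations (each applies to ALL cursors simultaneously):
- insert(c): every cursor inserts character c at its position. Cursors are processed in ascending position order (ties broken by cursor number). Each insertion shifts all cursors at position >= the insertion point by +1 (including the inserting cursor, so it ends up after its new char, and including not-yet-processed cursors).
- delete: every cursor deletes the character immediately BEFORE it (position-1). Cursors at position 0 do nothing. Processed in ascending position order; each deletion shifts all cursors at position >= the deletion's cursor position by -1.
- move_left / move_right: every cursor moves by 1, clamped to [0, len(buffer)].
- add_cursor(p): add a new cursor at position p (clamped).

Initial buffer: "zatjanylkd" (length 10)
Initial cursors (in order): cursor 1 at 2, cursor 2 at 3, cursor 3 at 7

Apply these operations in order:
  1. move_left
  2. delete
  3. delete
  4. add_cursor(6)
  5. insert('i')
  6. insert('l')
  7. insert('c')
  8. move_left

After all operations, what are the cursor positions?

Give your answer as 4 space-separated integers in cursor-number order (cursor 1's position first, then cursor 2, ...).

Answer: 5 5 10 17

Derivation:
After op 1 (move_left): buffer="zatjanylkd" (len 10), cursors c1@1 c2@2 c3@6, authorship ..........
After op 2 (delete): buffer="tjaylkd" (len 7), cursors c1@0 c2@0 c3@3, authorship .......
After op 3 (delete): buffer="tjylkd" (len 6), cursors c1@0 c2@0 c3@2, authorship ......
After op 4 (add_cursor(6)): buffer="tjylkd" (len 6), cursors c1@0 c2@0 c3@2 c4@6, authorship ......
After op 5 (insert('i')): buffer="iitjiylkdi" (len 10), cursors c1@2 c2@2 c3@5 c4@10, authorship 12..3....4
After op 6 (insert('l')): buffer="iilltjilylkdil" (len 14), cursors c1@4 c2@4 c3@8 c4@14, authorship 1212..33....44
After op 7 (insert('c')): buffer="iillcctjilcylkdilc" (len 18), cursors c1@6 c2@6 c3@11 c4@18, authorship 121212..333....444
After op 8 (move_left): buffer="iillcctjilcylkdilc" (len 18), cursors c1@5 c2@5 c3@10 c4@17, authorship 121212..333....444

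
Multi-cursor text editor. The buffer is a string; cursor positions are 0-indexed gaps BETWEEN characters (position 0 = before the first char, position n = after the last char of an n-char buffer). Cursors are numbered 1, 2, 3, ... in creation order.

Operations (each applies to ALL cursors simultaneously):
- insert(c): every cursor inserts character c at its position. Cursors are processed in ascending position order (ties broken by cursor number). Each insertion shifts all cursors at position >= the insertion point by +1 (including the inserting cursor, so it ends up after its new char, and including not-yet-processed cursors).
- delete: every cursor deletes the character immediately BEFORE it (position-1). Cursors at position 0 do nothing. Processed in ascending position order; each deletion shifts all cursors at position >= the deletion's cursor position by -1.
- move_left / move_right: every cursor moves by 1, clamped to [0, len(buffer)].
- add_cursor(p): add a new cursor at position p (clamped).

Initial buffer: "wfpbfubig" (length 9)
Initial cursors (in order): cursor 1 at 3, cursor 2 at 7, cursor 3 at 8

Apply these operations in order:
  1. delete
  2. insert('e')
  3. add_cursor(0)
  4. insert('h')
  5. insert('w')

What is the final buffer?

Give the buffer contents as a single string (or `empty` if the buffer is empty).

After op 1 (delete): buffer="wfbfug" (len 6), cursors c1@2 c2@5 c3@5, authorship ......
After op 2 (insert('e')): buffer="wfebfueeg" (len 9), cursors c1@3 c2@8 c3@8, authorship ..1...23.
After op 3 (add_cursor(0)): buffer="wfebfueeg" (len 9), cursors c4@0 c1@3 c2@8 c3@8, authorship ..1...23.
After op 4 (insert('h')): buffer="hwfehbfueehhg" (len 13), cursors c4@1 c1@5 c2@12 c3@12, authorship 4..11...2323.
After op 5 (insert('w')): buffer="hwwfehwbfueehhwwg" (len 17), cursors c4@2 c1@7 c2@16 c3@16, authorship 44..111...232323.

Answer: hwwfehwbfueehhwwg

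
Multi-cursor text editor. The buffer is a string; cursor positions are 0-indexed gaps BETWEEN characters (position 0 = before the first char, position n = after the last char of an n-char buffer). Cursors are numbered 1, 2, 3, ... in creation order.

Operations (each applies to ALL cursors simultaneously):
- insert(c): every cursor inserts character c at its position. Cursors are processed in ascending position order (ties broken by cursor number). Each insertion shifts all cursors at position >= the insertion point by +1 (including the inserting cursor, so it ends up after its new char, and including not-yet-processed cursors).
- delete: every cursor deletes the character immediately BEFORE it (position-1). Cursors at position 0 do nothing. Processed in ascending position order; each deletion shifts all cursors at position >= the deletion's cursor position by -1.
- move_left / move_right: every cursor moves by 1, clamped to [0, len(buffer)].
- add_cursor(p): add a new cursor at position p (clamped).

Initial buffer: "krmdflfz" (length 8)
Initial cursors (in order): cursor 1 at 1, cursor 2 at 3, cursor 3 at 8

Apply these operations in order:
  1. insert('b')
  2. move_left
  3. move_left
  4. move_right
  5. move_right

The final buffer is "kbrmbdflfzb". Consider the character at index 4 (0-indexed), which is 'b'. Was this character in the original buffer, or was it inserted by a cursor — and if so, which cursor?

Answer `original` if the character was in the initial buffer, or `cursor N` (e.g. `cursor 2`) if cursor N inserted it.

After op 1 (insert('b')): buffer="kbrmbdflfzb" (len 11), cursors c1@2 c2@5 c3@11, authorship .1..2.....3
After op 2 (move_left): buffer="kbrmbdflfzb" (len 11), cursors c1@1 c2@4 c3@10, authorship .1..2.....3
After op 3 (move_left): buffer="kbrmbdflfzb" (len 11), cursors c1@0 c2@3 c3@9, authorship .1..2.....3
After op 4 (move_right): buffer="kbrmbdflfzb" (len 11), cursors c1@1 c2@4 c3@10, authorship .1..2.....3
After op 5 (move_right): buffer="kbrmbdflfzb" (len 11), cursors c1@2 c2@5 c3@11, authorship .1..2.....3
Authorship (.=original, N=cursor N): . 1 . . 2 . . . . . 3
Index 4: author = 2

Answer: cursor 2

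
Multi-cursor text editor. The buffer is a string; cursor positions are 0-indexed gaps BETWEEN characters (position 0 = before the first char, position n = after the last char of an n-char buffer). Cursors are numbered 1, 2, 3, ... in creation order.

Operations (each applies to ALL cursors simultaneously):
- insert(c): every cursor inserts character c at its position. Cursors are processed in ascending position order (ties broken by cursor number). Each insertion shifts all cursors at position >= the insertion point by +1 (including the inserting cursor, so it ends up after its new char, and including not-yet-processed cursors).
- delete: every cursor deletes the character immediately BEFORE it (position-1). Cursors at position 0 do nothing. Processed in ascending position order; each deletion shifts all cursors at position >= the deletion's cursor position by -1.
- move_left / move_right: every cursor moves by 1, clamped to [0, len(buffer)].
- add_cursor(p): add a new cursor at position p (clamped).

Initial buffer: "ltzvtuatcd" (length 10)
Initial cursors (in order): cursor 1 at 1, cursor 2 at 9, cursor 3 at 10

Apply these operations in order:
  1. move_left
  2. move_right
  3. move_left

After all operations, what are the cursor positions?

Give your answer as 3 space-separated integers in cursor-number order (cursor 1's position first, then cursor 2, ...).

Answer: 0 8 9

Derivation:
After op 1 (move_left): buffer="ltzvtuatcd" (len 10), cursors c1@0 c2@8 c3@9, authorship ..........
After op 2 (move_right): buffer="ltzvtuatcd" (len 10), cursors c1@1 c2@9 c3@10, authorship ..........
After op 3 (move_left): buffer="ltzvtuatcd" (len 10), cursors c1@0 c2@8 c3@9, authorship ..........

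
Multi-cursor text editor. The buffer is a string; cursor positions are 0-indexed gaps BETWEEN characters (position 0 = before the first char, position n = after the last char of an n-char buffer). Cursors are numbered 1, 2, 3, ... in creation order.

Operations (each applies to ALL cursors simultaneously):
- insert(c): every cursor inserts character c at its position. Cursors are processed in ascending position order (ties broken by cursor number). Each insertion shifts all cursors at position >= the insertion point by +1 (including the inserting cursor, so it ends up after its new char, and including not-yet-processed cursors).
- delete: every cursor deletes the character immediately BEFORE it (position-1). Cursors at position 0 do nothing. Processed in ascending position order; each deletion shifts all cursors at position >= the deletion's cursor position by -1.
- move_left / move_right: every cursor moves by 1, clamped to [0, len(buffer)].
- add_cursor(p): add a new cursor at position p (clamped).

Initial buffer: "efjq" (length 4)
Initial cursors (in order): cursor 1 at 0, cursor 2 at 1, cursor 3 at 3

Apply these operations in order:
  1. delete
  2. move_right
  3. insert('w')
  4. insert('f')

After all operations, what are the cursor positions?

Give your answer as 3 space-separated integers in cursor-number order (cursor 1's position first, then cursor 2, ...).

After op 1 (delete): buffer="fq" (len 2), cursors c1@0 c2@0 c3@1, authorship ..
After op 2 (move_right): buffer="fq" (len 2), cursors c1@1 c2@1 c3@2, authorship ..
After op 3 (insert('w')): buffer="fwwqw" (len 5), cursors c1@3 c2@3 c3@5, authorship .12.3
After op 4 (insert('f')): buffer="fwwffqwf" (len 8), cursors c1@5 c2@5 c3@8, authorship .1212.33

Answer: 5 5 8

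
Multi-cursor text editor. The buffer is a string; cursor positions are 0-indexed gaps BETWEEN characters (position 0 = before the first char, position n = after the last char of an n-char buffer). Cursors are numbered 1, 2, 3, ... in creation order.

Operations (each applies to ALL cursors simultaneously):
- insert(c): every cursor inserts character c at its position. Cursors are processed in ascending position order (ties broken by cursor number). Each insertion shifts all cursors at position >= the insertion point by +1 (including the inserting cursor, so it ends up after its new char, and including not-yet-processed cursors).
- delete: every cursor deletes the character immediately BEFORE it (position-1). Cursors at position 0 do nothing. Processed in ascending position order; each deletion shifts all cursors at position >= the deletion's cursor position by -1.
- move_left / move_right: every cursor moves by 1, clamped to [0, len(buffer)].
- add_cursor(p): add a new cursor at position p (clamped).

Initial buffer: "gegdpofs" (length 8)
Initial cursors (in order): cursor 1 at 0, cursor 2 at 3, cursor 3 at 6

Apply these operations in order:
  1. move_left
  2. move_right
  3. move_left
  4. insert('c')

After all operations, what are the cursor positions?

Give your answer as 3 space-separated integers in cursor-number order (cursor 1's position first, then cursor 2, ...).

Answer: 1 4 8

Derivation:
After op 1 (move_left): buffer="gegdpofs" (len 8), cursors c1@0 c2@2 c3@5, authorship ........
After op 2 (move_right): buffer="gegdpofs" (len 8), cursors c1@1 c2@3 c3@6, authorship ........
After op 3 (move_left): buffer="gegdpofs" (len 8), cursors c1@0 c2@2 c3@5, authorship ........
After op 4 (insert('c')): buffer="cgecgdpcofs" (len 11), cursors c1@1 c2@4 c3@8, authorship 1..2...3...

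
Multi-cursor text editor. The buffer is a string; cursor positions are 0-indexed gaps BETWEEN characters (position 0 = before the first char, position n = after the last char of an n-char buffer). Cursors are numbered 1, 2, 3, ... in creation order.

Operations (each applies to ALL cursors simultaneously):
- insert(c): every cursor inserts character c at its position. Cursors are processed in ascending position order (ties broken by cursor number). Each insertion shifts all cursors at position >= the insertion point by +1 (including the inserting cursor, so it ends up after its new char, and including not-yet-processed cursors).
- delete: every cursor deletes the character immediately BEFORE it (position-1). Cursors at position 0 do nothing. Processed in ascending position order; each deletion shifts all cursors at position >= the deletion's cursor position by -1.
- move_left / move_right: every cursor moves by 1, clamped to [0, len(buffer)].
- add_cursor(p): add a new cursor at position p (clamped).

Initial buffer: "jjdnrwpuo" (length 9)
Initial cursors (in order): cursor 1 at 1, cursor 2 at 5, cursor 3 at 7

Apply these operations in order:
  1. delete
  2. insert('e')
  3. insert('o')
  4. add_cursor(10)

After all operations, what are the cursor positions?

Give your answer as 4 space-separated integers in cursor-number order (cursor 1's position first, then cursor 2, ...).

After op 1 (delete): buffer="jdnwuo" (len 6), cursors c1@0 c2@3 c3@4, authorship ......
After op 2 (insert('e')): buffer="ejdneweuo" (len 9), cursors c1@1 c2@5 c3@7, authorship 1...2.3..
After op 3 (insert('o')): buffer="eojdneoweouo" (len 12), cursors c1@2 c2@7 c3@10, authorship 11...22.33..
After op 4 (add_cursor(10)): buffer="eojdneoweouo" (len 12), cursors c1@2 c2@7 c3@10 c4@10, authorship 11...22.33..

Answer: 2 7 10 10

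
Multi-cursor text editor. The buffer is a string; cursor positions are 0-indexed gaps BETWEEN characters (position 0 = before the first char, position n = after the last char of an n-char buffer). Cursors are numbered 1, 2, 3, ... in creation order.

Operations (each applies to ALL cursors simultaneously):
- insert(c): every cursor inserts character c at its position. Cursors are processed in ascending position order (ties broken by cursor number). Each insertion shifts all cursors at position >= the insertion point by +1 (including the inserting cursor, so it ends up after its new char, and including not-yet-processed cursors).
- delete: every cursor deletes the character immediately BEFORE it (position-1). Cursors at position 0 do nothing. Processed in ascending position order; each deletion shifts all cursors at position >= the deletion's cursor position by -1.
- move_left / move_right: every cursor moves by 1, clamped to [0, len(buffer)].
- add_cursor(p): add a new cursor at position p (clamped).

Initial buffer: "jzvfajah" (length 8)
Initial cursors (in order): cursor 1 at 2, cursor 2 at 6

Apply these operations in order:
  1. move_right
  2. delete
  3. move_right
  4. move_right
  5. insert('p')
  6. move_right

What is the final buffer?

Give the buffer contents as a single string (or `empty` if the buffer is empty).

After op 1 (move_right): buffer="jzvfajah" (len 8), cursors c1@3 c2@7, authorship ........
After op 2 (delete): buffer="jzfajh" (len 6), cursors c1@2 c2@5, authorship ......
After op 3 (move_right): buffer="jzfajh" (len 6), cursors c1@3 c2@6, authorship ......
After op 4 (move_right): buffer="jzfajh" (len 6), cursors c1@4 c2@6, authorship ......
After op 5 (insert('p')): buffer="jzfapjhp" (len 8), cursors c1@5 c2@8, authorship ....1..2
After op 6 (move_right): buffer="jzfapjhp" (len 8), cursors c1@6 c2@8, authorship ....1..2

Answer: jzfapjhp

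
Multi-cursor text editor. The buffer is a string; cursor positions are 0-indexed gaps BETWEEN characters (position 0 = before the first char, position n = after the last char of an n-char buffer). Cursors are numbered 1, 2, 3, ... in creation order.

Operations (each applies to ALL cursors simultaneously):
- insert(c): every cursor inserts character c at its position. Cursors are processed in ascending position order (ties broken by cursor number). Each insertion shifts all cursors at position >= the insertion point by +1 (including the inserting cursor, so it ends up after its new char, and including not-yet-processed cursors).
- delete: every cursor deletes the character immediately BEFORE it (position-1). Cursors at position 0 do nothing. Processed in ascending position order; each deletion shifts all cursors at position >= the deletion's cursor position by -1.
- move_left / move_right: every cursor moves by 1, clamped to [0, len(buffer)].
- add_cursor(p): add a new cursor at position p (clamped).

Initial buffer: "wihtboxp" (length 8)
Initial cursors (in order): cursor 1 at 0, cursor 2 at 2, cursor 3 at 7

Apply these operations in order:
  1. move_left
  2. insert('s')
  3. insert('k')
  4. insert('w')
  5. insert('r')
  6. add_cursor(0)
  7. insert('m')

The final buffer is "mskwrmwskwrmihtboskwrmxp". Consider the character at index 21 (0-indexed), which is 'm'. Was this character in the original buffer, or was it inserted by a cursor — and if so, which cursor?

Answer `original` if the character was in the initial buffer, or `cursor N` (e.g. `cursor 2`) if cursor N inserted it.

After op 1 (move_left): buffer="wihtboxp" (len 8), cursors c1@0 c2@1 c3@6, authorship ........
After op 2 (insert('s')): buffer="swsihtbosxp" (len 11), cursors c1@1 c2@3 c3@9, authorship 1.2.....3..
After op 3 (insert('k')): buffer="skwskihtboskxp" (len 14), cursors c1@2 c2@5 c3@12, authorship 11.22.....33..
After op 4 (insert('w')): buffer="skwwskwihtboskwxp" (len 17), cursors c1@3 c2@7 c3@15, authorship 111.222.....333..
After op 5 (insert('r')): buffer="skwrwskwrihtboskwrxp" (len 20), cursors c1@4 c2@9 c3@18, authorship 1111.2222.....3333..
After op 6 (add_cursor(0)): buffer="skwrwskwrihtboskwrxp" (len 20), cursors c4@0 c1@4 c2@9 c3@18, authorship 1111.2222.....3333..
After op 7 (insert('m')): buffer="mskwrmwskwrmihtboskwrmxp" (len 24), cursors c4@1 c1@6 c2@12 c3@22, authorship 411111.22222.....33333..
Authorship (.=original, N=cursor N): 4 1 1 1 1 1 . 2 2 2 2 2 . . . . . 3 3 3 3 3 . .
Index 21: author = 3

Answer: cursor 3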